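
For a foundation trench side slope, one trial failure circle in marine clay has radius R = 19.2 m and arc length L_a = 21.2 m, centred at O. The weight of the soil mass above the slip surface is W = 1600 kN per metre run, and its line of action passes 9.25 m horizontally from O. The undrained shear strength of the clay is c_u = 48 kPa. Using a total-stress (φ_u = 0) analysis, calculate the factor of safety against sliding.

FS = 1.32

Taking moments about the centre O, the resisting moment is provided by the undrained shear strength acting along the arc:
M_R = c_u·L_a·R = 48·21.20·19.2 = 19537.9 kN·m/m
M_D = W·d = 1600·9.25 = 14800.0 kN·m/m
FS = M_R / M_D = 19537.9 / 14800.0 = 1.320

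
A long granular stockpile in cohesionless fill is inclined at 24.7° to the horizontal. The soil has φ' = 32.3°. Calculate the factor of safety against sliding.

FS = 1.37

For a dry cohesionless infinite slope the factor of safety is FS = tanφ' / tanβ.
FS = tan32.3° / tan24.7° = 0.6322 / 0.4599 = 1.374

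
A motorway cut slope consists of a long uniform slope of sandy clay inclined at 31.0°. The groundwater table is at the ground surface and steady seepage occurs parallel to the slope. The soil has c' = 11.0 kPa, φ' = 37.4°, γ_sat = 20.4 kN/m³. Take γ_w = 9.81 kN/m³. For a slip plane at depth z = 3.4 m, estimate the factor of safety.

With seepage parallel to the slope and the water table at the surface, the effective normal stress on the slip plane uses the buoyant unit weight γ' = γ_sat − γ_w while the driving shear stress uses γ_sat:
FS = [c' + γ' z cos²β tanφ'] / [γ_sat z sinβ cosβ]
γ' = 20.4 − 9.81 = 10.59 kN/m³
Numerator = 11.0 + 10.59·3.4·cos²31.0°·tan37.4° = 11.0 + 10.59·3.4·0.7347·0.7646 = 31.226 kPa
Denominator = 20.4·3.4·sin31.0°·cos31.0° = 20.4·3.4·0.5150·0.8572 = 30.621 kPa
FS = 31.226 / 30.621 = 1.020

FS = 1.02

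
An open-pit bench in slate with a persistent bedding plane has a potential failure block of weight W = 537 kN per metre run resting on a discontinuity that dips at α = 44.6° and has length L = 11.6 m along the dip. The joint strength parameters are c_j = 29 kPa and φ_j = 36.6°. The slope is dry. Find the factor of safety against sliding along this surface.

FS = 1.65

Resolving the block weight along and normal to the plane and applying the Mohr–Coulomb strength on the joint:
N' = W cosα = 537·cos44.6° = 382.4 kN/m
Driving force T = W sinα = 537·sin44.6° = 377.1 kN/m
Resisting force R = c_j·L + N'·tanφ_j = 29·11.6 + 382.4·tan36.6° = 336.4 + 284.0 = 620.4 kN/m
FS = R / T = 620.4 / 377.1 = 1.645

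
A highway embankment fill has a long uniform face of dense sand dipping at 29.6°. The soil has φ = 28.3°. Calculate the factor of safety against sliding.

FS = 0.95

For a dry cohesionless infinite slope the factor of safety is FS = tanφ / tanβ.
FS = tan28.3° / tan29.6° = 0.5384 / 0.5681 = 0.948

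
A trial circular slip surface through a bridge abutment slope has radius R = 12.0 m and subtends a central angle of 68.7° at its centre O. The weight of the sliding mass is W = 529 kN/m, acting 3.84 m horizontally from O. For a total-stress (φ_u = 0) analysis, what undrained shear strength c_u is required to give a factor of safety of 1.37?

FS = c_u·L_a·R / (W·d), so c_u = FS·W·d / (L_a·R).
Arc length L_a = R·θ = 12.0·(68.7°·π/180) = 12.0·1.1990 = 14.39 m
c_u = 1.37·529·3.84 / (14.39·12.0) = 2783.0 / 172.66 = 16.12 kPa

c_u = 16.1 kPa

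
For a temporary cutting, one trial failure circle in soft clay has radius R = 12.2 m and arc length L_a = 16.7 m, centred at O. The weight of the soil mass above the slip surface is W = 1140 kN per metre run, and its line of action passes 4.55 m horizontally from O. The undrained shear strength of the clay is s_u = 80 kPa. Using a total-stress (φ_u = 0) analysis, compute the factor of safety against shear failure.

Taking moments about the centre O, the resisting moment is provided by the undrained shear strength acting along the arc:
M_R = s_u·L_a·R = 80·16.70·12.2 = 16299.2 kN·m/m
M_D = W·d = 1140·4.55 = 5187.0 kN·m/m
FS = M_R / M_D = 16299.2 / 5187.0 = 3.142

FS = 3.14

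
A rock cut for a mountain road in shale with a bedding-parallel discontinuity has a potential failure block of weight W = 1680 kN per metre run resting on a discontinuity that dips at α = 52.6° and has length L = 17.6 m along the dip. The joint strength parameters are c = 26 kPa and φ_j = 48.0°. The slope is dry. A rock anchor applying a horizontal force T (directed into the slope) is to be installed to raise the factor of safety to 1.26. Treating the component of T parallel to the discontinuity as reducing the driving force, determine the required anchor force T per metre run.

Resolving forces along and normal to the sliding plane, with the horizontal anchor force T adding T·sinα to the effective normal force and T·cosα acting up the plane against the driving force:
FS = [cL + (W cosα + T sinα) tanφ_j] / [W sinα − T cosα]
Without the anchor: N' = 1020.4 kN/m, driving T_d = 1334.6 kN/m, resisting R = 26·17.6 + 1020.4·tan48.0° = 1590.9 kN/m, FS = 1.19.
Setting FS = 1.26 and solving for T:
1.26·(1334.6 − T cos52.6°) = 1590.9 + T sin52.6°·tan48.0°
T·(sin52.6°·tan48.0° + 1.26·cos52.6°) = 1.26·1334.6 − 1590.9
T·(0.7944·1.1106 + 1.26·0.6074) = 1681.6 − 1590.9 = 90.8
T·1.6476 = 90.8
T = 55.1 kN/m

T = 55 kN/m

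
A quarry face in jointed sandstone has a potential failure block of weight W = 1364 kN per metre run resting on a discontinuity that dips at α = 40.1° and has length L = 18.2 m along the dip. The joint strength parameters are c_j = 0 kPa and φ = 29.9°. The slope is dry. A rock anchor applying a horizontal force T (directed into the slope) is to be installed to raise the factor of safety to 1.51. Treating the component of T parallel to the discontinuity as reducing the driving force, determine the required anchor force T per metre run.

T = 476 kN/m

Resolving forces along and normal to the sliding plane, with the horizontal anchor force T adding T·sinα to the effective normal force and T·cosα acting up the plane against the driving force:
FS = [c_jL + (W cosα + T sinα) tanφ] / [W sinα − T cosα]
Without the anchor: N' = 1043.4 kN/m, driving T_d = 878.6 kN/m, resisting R = 0·18.2 + 1043.4·tan29.9° = 600.0 kN/m, FS = 0.68.
Setting FS = 1.51 and solving for T:
1.51·(878.6 − T cos40.1°) = 600.0 + T sin40.1°·tan29.9°
T·(sin40.1°·tan29.9° + 1.51·cos40.1°) = 1.51·878.6 − 600.0
T·(0.6441·0.5750 + 1.51·0.7649) = 1326.7 − 600.0 = 726.7
T·1.5254 = 726.7
T = 476.4 kN/m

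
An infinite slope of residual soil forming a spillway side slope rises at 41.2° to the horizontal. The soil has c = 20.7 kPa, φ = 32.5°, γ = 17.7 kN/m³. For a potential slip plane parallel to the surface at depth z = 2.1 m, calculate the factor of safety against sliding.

FS = 1.85

For an infinite slope with a slip plane parallel to the surface (no pore pressure): FS = [c + γz cos²β tanφ] / [γz sinβ cosβ].
γz = 17.7·2.1 = 37.17 kN/m²
Numerator = 20.7 + 37.17·cos²41.2°·tan32.5° = 20.7 + 37.17·0.5661·0.6371 = 34.106 kPa
Denominator = 37.17·sin41.2°·cos41.2° = 37.17·0.6587·0.7524 = 18.422 kPa
FS = 34.106 / 18.422 = 1.851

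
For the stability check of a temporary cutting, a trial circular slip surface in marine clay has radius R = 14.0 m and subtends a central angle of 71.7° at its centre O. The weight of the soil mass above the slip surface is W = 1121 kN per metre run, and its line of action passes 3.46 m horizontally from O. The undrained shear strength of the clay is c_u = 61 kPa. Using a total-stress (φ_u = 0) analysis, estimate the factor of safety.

FS = 3.86

Taking moments about the centre O, the resisting moment is provided by the undrained shear strength acting along the arc:
Arc length L_a = R·θ = 14.0·(71.7°·π/180) = 14.0·1.2514 = 17.52 m
M_R = c_u·L_a·R = 61·17.52·14.0 = 14961.8 kN·m/m
M_D = W·d = 1121·3.46 = 3878.7 kN·m/m
FS = M_R / M_D = 14961.8 / 3878.7 = 3.857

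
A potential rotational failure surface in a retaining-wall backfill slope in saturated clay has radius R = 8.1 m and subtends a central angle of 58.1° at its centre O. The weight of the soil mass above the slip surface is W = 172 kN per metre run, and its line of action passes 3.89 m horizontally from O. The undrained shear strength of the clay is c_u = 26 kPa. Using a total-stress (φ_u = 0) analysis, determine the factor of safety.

FS = 2.59

Taking moments about the centre O, the resisting moment is provided by the undrained shear strength acting along the arc:
Arc length L_a = R·θ = 8.1·(58.1°·π/180) = 8.1·1.0140 = 8.21 m
M_R = c_u·L_a·R = 26·8.21·8.1 = 1729.8 kN·m/m
M_D = W·d = 172·3.89 = 669.1 kN·m/m
FS = M_R / M_D = 1729.8 / 669.1 = 2.585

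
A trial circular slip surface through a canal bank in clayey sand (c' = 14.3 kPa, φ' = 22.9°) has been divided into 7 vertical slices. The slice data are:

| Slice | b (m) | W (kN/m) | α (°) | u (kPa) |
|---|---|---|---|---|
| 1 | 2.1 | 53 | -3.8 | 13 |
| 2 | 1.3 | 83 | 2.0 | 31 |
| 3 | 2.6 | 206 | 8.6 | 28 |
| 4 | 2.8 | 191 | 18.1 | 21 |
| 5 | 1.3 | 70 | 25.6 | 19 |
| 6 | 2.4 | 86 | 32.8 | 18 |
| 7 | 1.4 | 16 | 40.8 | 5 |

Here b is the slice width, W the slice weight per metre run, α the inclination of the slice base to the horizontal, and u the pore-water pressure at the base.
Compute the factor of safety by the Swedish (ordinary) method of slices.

Ordinary method of slices: FS = Σ[c'·Δl_i + (W_i cosα_i − u_i·Δl_i)·tanφ'] / Σ W_i sinα_i, with Δl_i = b_i / cosα_i.
Slice 1: Δl = 2.1/cos(-3.8°) = 2.105 m; N'_1 = 53·cos(-3.8°) − 13·2.105 = 25.5; c'Δl = 30.10; W sinα = -3.5
Slice 2: Δl = 1.3/cos2.0° = 1.301 m; N'_2 = 83·cos2.0° − 31·1.301 = 42.6; c'Δl = 18.60; W sinα = 2.9
Slice 3: Δl = 2.6/cos8.6° = 2.630 m; N'_3 = 206·cos8.6° − 28·2.630 = 130.1; c'Δl = 37.60; W sinα = 30.8
Slice 4: Δl = 2.8/cos18.1° = 2.946 m; N'_4 = 191·cos18.1° − 21·2.946 = 119.7; c'Δl = 42.12; W sinα = 59.3
Slice 5: Δl = 1.3/cos25.6° = 1.442 m; N'_5 = 70·cos25.6° − 19·1.442 = 35.7; c'Δl = 20.61; W sinα = 30.2
Slice 6: Δl = 2.4/cos32.8° = 2.855 m; N'_6 = 86·cos32.8° − 18·2.855 = 20.9; c'Δl = 40.83; W sinα = 46.6
Slice 7: Δl = 1.4/cos40.8° = 1.849 m; N'_7 = 16·cos40.8° − 5·1.849 = 2.9; c'Δl = 26.45; W sinα = 10.5
Σc'Δl = 216.3 kN/m; ΣN' = 377.4 kN/m; ΣW sinα = 176.8 kN/m
Resisting = 216.3 + 377.4·tan22.9° = 216.3 + 159.4 = 375.7 kN/m
FS = 375.7 / 176.8 = 2.125

FS = 2.12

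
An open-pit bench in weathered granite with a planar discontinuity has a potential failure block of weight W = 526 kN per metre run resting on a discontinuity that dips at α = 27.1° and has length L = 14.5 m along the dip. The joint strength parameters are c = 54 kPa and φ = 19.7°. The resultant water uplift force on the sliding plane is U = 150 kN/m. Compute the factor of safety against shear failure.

Resolving the block weight along and normal to the plane and applying the Mohr–Coulomb strength on the joint:
N' = W cosα − U = 526·cos27.1° − 150 = 318.3 kN/m
Driving force T = W sinα = 526·sin27.1° = 239.6 kN/m
Resisting force R = c·L + N'·tanφ = 54·14.5 + 318.3·tan19.7° = 783.0 + 114.0 = 897.0 kN/m
FS = R / T = 897.0 / 239.6 = 3.743

FS = 3.74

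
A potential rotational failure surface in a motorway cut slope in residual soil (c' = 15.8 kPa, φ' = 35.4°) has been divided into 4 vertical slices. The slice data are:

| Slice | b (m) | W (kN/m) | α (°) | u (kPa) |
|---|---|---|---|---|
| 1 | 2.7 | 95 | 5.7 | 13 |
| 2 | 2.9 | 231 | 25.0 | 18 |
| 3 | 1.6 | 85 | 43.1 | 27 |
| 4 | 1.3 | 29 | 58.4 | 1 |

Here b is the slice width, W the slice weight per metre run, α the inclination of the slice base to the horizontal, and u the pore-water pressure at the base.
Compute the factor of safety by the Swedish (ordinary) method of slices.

Ordinary method of slices: FS = Σ[c'·Δl_i + (W_i cosα_i − u_i·Δl_i)·tanφ'] / Σ W_i sinα_i, with Δl_i = b_i / cosα_i.
Slice 1: Δl = 2.7/cos5.7° = 2.713 m; N'_1 = 95·cos5.7° − 13·2.713 = 59.3; c'Δl = 42.87; W sinα = 9.4
Slice 2: Δl = 2.9/cos25.0° = 3.200 m; N'_2 = 231·cos25.0° − 18·3.200 = 151.8; c'Δl = 50.56; W sinα = 97.6
Slice 3: Δl = 1.6/cos43.1° = 2.191 m; N'_3 = 85·cos43.1° − 27·2.191 = 2.9; c'Δl = 34.62; W sinα = 58.1
Slice 4: Δl = 1.3/cos58.4° = 2.481 m; N'_4 = 29·cos58.4° − 1·2.481 = 12.7; c'Δl = 39.20; W sinα = 24.7
Σc'Δl = 167.3 kN/m; ΣN' = 226.6 kN/m; ΣW sinα = 189.8 kN/m
Resisting = 167.3 + 226.6·tan35.4° = 167.3 + 161.1 = 328.3 kN/m
FS = 328.3 / 189.8 = 1.729

FS = 1.73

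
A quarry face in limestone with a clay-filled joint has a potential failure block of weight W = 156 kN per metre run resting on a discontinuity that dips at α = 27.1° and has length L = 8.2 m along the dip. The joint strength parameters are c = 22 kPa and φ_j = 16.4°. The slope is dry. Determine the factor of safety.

Resolving the block weight along and normal to the plane and applying the Mohr–Coulomb strength on the joint:
N' = W cosα = 156·cos27.1° = 138.9 kN/m
Driving force T = W sinα = 156·sin27.1° = 71.1 kN/m
Resisting force R = c·L + N'·tanφ_j = 22·8.2 + 138.9·tan16.4° = 180.4 + 40.9 = 221.3 kN/m
FS = R / T = 221.3 / 71.1 = 3.114

FS = 3.11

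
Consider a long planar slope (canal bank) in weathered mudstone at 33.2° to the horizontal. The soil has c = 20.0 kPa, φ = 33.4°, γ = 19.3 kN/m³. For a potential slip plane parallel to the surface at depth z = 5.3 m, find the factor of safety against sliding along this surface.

FS = 1.43

For an infinite slope with a slip plane parallel to the surface (no pore pressure): FS = [c + γz cos²β tanφ] / [γz sinβ cosβ].
γz = 19.3·5.3 = 102.29 kN/m²
Numerator = 20.0 + 102.29·cos²33.2°·tan33.4° = 20.0 + 102.29·0.7002·0.6594 = 67.225 kPa
Denominator = 102.29·sin33.2°·cos33.2° = 102.29·0.5476·0.8368 = 46.867 kPa
FS = 67.225 / 46.867 = 1.434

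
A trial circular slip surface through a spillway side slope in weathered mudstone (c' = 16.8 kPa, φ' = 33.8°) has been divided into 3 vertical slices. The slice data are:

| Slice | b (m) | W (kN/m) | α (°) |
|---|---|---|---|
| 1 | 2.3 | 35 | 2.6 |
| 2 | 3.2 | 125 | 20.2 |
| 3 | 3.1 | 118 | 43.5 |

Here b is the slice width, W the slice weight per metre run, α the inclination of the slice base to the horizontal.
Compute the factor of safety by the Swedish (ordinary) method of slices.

Ordinary method of slices: FS = Σ[c'·Δl_i + (W_i cosα_i)·tanφ'] / Σ W_i sinα_i, with Δl_i = b_i / cosα_i.
Slice 1: Δl = 2.3/cos2.6° = 2.302 m; N'_1 = 35·cos2.6° = 35.0; c'Δl = 38.68; W sinα = 1.6
Slice 2: Δl = 3.2/cos20.2° = 3.410 m; N'_2 = 125·cos20.2° = 117.3; c'Δl = 57.28; W sinα = 43.2
Slice 3: Δl = 3.1/cos43.5° = 4.274 m; N'_3 = 118·cos43.5° = 85.6; c'Δl = 71.80; W sinα = 81.2
Σc'Δl = 167.8 kN/m; ΣN' = 237.9 kN/m; ΣW sinα = 126.0 kN/m
Resisting = 167.8 + 237.9·tan33.8° = 167.8 + 159.2 = 327.0 kN/m
FS = 327.0 / 126.0 = 2.596

FS = 2.60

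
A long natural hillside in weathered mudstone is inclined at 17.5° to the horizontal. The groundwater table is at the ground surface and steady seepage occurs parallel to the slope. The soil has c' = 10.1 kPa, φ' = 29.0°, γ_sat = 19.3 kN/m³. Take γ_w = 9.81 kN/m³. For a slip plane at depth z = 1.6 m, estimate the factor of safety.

FS = 2.00

With seepage parallel to the slope and the water table at the surface, the effective normal stress on the slip plane uses the buoyant unit weight γ' = γ_sat − γ_w while the driving shear stress uses γ_sat:
FS = [c' + γ' z cos²β tanφ'] / [γ_sat z sinβ cosβ]
γ' = 19.3 − 9.81 = 9.49 kN/m³
Numerator = 10.1 + 9.49·1.6·cos²17.5°·tan29.0° = 10.1 + 9.49·1.6·0.9096·0.5543 = 17.756 kPa
Denominator = 19.3·1.6·sin17.5°·cos17.5° = 19.3·1.6·0.3007·0.9537 = 8.856 kPa
FS = 17.756 / 8.856 = 2.005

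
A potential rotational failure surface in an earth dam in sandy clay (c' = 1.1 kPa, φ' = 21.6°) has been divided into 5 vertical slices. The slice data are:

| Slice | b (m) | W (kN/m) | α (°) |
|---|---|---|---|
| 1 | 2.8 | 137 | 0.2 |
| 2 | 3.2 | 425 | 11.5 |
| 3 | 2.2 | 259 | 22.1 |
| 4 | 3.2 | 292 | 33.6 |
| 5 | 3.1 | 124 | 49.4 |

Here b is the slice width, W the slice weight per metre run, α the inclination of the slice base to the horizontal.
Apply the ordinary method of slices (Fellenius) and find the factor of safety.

FS = 1.05

Ordinary method of slices: FS = Σ[c'·Δl_i + (W_i cosα_i)·tanφ'] / Σ W_i sinα_i, with Δl_i = b_i / cosα_i.
Slice 1: Δl = 2.8/cos0.2° = 2.800 m; N'_1 = 137·cos0.2° = 137.0; c'Δl = 3.08; W sinα = 0.5
Slice 2: Δl = 3.2/cos11.5° = 3.266 m; N'_2 = 425·cos11.5° = 416.5; c'Δl = 3.59; W sinα = 84.7
Slice 3: Δl = 2.2/cos22.1° = 2.374 m; N'_3 = 259·cos22.1° = 240.0; c'Δl = 2.61; W sinα = 97.4
Slice 4: Δl = 3.2/cos33.6° = 3.842 m; N'_4 = 292·cos33.6° = 243.2; c'Δl = 4.23; W sinα = 161.6
Slice 5: Δl = 3.1/cos49.4° = 4.764 m; N'_5 = 124·cos49.4° = 80.7; c'Δl = 5.24; W sinα = 94.1
Σc'Δl = 18.8 kN/m; ΣN' = 1117.3 kN/m; ΣW sinα = 438.4 kN/m
Resisting = 18.8 + 1117.3·tan21.6° = 18.8 + 442.4 = 461.1 kN/m
FS = 461.1 / 438.4 = 1.052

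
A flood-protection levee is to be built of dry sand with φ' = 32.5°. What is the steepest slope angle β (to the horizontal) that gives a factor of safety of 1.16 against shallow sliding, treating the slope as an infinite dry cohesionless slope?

β = 28.8°

For an infinite dry cohesionless slope FS = tanφ'/tanβ, so tanβ = tanφ' / FS.
tanβ = tan32.5° / 1.16 = 0.6371 / 1.16 = 0.5492
β = arctan(0.5492) = 28.78°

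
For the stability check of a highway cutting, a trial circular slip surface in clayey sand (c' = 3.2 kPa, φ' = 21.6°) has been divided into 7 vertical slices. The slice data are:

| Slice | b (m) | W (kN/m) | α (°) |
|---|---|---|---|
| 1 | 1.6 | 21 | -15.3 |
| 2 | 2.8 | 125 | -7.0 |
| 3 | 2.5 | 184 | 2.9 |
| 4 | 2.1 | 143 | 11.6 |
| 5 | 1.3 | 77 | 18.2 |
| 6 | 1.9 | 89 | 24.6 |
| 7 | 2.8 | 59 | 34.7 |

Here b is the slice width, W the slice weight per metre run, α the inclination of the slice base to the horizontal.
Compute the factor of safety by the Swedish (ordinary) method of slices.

Ordinary method of slices: FS = Σ[c'·Δl_i + (W_i cosα_i)·tanφ'] / Σ W_i sinα_i, with Δl_i = b_i / cosα_i.
Slice 1: Δl = 1.6/cos(-15.3°) = 1.659 m; N'_1 = 21·cos(-15.3°) = 20.3; c'Δl = 5.31; W sinα = -5.5
Slice 2: Δl = 2.8/cos(-7.0°) = 2.821 m; N'_2 = 125·cos(-7.0°) = 124.1; c'Δl = 9.03; W sinα = -15.2
Slice 3: Δl = 2.5/cos2.9° = 2.503 m; N'_3 = 184·cos2.9° = 183.8; c'Δl = 8.01; W sinα = 9.3
Slice 4: Δl = 2.1/cos11.6° = 2.144 m; N'_4 = 143·cos11.6° = 140.1; c'Δl = 6.86; W sinα = 28.8
Slice 5: Δl = 1.3/cos18.2° = 1.368 m; N'_5 = 77·cos18.2° = 73.1; c'Δl = 4.38; W sinα = 24.0
Slice 6: Δl = 1.9/cos24.6° = 2.090 m; N'_6 = 89·cos24.6° = 80.9; c'Δl = 6.69; W sinα = 37.0
Slice 7: Δl = 2.8/cos34.7° = 3.406 m; N'_7 = 59·cos34.7° = 48.5; c'Δl = 10.90; W sinα = 33.6
Σc'Δl = 51.2 kN/m; ΣN' = 670.7 kN/m; ΣW sinα = 112.0 kN/m
Resisting = 51.2 + 670.7·tan21.6° = 51.2 + 265.6 = 316.7 kN/m
FS = 316.7 / 112.0 = 2.829

FS = 2.83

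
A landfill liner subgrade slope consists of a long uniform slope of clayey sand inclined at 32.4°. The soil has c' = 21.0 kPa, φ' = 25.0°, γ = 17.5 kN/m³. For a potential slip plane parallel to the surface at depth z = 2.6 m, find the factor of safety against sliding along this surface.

For an infinite slope with a slip plane parallel to the surface (no pore pressure): FS = [c' + γz cos²β tanφ'] / [γz sinβ cosβ].
γz = 17.5·2.6 = 45.50 kN/m²
Numerator = 21.0 + 45.50·cos²32.4°·tan25.0° = 21.0 + 45.50·0.7129·0.4663 = 36.125 kPa
Denominator = 45.50·sin32.4°·cos32.4° = 45.50·0.5358·0.8443 = 20.585 kPa
FS = 36.125 / 20.585 = 1.755

FS = 1.75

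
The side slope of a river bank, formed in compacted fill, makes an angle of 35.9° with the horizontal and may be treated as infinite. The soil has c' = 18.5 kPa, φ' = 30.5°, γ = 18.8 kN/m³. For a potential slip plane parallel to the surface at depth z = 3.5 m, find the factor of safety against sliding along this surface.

FS = 1.41

For an infinite slope with a slip plane parallel to the surface (no pore pressure): FS = [c' + γz cos²β tanφ'] / [γz sinβ cosβ].
γz = 18.8·3.5 = 65.80 kN/m²
Numerator = 18.5 + 65.80·cos²35.9°·tan30.5° = 18.5 + 65.80·0.6562·0.5890 = 43.933 kPa
Denominator = 65.80·sin35.9°·cos35.9° = 65.80·0.5864·0.8100 = 31.254 kPa
FS = 43.933 / 31.254 = 1.406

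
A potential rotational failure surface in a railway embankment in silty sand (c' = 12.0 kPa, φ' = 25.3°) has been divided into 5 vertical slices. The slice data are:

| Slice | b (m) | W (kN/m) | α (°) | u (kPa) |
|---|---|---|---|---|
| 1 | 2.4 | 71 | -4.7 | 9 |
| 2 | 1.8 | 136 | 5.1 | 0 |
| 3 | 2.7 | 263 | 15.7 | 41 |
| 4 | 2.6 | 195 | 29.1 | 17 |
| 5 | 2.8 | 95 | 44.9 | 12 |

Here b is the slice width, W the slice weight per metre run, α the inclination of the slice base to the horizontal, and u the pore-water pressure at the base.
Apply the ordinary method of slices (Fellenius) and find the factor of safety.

FS = 1.61

Ordinary method of slices: FS = Σ[c'·Δl_i + (W_i cosα_i − u_i·Δl_i)·tanφ'] / Σ W_i sinα_i, with Δl_i = b_i / cosα_i.
Slice 1: Δl = 2.4/cos(-4.7°) = 2.408 m; N'_1 = 71·cos(-4.7°) − 9·2.408 = 49.1; c'Δl = 28.90; W sinα = -5.8
Slice 2: Δl = 1.8/cos5.1° = 1.807 m; N'_2 = 136·cos5.1° − 0·1.807 = 135.5; c'Δl = 21.69; W sinα = 12.1
Slice 3: Δl = 2.7/cos15.7° = 2.805 m; N'_3 = 263·cos15.7° − 41·2.805 = 138.2; c'Δl = 33.66; W sinα = 71.2
Slice 4: Δl = 2.6/cos29.1° = 2.976 m; N'_4 = 195·cos29.1° − 17·2.976 = 119.8; c'Δl = 35.71; W sinα = 94.8
Slice 5: Δl = 2.8/cos44.9° = 3.953 m; N'_5 = 95·cos44.9° − 12·3.953 = 19.9; c'Δl = 47.43; W sinα = 67.1
Σc'Δl = 167.4 kN/m; ΣN' = 462.4 kN/m; ΣW sinα = 239.3 kN/m
Resisting = 167.4 + 462.4·tan25.3° = 167.4 + 218.6 = 386.0 kN/m
FS = 386.0 / 239.3 = 1.613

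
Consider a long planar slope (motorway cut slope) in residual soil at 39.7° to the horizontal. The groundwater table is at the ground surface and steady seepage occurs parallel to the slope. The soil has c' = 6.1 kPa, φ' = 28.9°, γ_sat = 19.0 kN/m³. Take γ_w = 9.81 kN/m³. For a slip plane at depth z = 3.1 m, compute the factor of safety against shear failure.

With seepage parallel to the slope and the water table at the surface, the effective normal stress on the slip plane uses the buoyant unit weight γ' = γ_sat − γ_w while the driving shear stress uses γ_sat:
FS = [c' + γ' z cos²β tanφ'] / [γ_sat z sinβ cosβ]
γ' = 19.0 − 9.81 = 9.19 kN/m³
Numerator = 6.1 + 9.19·3.1·cos²39.7°·tan28.9° = 6.1 + 9.19·3.1·0.5920·0.5520 = 15.410 kPa
Denominator = 19.0·3.1·sin39.7°·cos39.7° = 19.0·3.1·0.6388·0.7694 = 28.947 kPa
FS = 15.410 / 28.947 = 0.532

FS = 0.53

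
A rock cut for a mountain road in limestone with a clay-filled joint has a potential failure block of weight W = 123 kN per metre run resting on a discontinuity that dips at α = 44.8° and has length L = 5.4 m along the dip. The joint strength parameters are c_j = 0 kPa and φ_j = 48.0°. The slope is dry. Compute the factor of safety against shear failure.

FS = 1.12

Resolving the block weight along and normal to the plane and applying the Mohr–Coulomb strength on the joint:
N' = W cosα = 123·cos44.8° = 87.3 kN/m
Driving force T = W sinα = 123·sin44.8° = 86.7 kN/m
Resisting force R = c_j·L + N'·tanφ_j = 0·5.4 + 87.3·tan48.0° = 0.0 + 96.9 = 96.9 kN/m
FS = R / T = 96.9 / 86.7 = 1.118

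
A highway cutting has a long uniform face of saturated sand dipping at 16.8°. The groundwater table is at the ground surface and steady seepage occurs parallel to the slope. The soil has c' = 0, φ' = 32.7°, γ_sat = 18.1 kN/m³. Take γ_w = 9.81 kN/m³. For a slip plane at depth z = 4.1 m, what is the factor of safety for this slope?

FS = 0.97

With seepage parallel to the slope and the water table at the surface, the effective normal stress on the slip plane uses the buoyant unit weight γ' = γ_sat − γ_w while the driving shear stress uses γ_sat:
FS = [c' + γ' z cos²β tanφ'] / [γ_sat z sinβ cosβ]
(For c' = 0 this reduces to FS = (γ'/γ_sat)·tanφ'/tanβ.)
γ' = 18.1 − 9.81 = 8.29 kN/m³
Numerator = 0.0 + 8.29·4.1·cos²16.8°·tan32.7° = 0.0 + 8.29·4.1·0.9165·0.6420 = 19.998 kPa
Denominator = 18.1·4.1·sin16.8°·cos16.8° = 18.1·4.1·0.2890·0.9573 = 20.534 kPa
FS = 19.998 / 20.534 = 0.974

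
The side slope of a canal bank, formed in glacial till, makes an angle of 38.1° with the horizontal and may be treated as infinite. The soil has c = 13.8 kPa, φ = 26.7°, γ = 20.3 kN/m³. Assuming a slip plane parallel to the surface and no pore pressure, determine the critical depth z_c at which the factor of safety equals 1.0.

z_c = 3.90 m

Setting FS = 1.00 in FS = [c + γz cos²β tanφ] / [γz sinβ cosβ] and solving for z:
z = c / [γ cosβ (FS·sinβ − cosβ·tanφ)]
  = 13.8 / [20.3·cos38.1°·(1.00·sin38.1° − cos38.1°·tan26.7°)]
  = 13.8 / [20.3·0.7869·(1.00·0.6170 − 0.7869·0.5029)]
  = 13.8 / 3.5344 = 3.904 m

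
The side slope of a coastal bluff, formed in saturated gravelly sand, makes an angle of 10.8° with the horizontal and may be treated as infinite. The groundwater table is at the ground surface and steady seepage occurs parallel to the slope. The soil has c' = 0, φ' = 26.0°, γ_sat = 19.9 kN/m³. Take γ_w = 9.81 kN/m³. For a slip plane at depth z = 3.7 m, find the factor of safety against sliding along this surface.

With seepage parallel to the slope and the water table at the surface, the effective normal stress on the slip plane uses the buoyant unit weight γ' = γ_sat − γ_w while the driving shear stress uses γ_sat:
FS = [c' + γ' z cos²β tanφ'] / [γ_sat z sinβ cosβ]
(For c' = 0 this reduces to FS = (γ'/γ_sat)·tanφ'/tanβ.)
γ' = 19.9 − 9.81 = 10.09 kN/m³
Numerator = 0.0 + 10.09·3.7·cos²10.8°·tan26.0° = 0.0 + 10.09·3.7·0.9649·0.4877 = 17.569 kPa
Denominator = 19.9·3.7·sin10.8°·cos10.8° = 19.9·3.7·0.1874·0.9823 = 13.553 kPa
FS = 17.569 / 13.553 = 1.296

FS = 1.30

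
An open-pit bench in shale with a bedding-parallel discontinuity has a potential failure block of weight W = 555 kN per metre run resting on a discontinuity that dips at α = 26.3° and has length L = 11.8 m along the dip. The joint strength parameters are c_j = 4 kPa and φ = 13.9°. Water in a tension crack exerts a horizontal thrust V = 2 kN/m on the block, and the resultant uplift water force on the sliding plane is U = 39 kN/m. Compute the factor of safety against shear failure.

Resolving the block weight along and normal to the plane and applying the Mohr–Coulomb strength on the joint:
N' = W cosα − U − V sinα = 555·cos26.3° − 39 − 2·sin26.3° = 457.7 kN/m
Driving force T = W sinα + V cosα = 555·sin26.3° + 2·cos26.3° = 247.7 kN/m
Resisting force R = c_j·L + N'·tanφ = 4·11.8 + 457.7·tan13.9° = 47.2 + 113.3 = 160.5 kN/m
FS = R / T = 160.5 / 247.7 = 0.648

FS = 0.65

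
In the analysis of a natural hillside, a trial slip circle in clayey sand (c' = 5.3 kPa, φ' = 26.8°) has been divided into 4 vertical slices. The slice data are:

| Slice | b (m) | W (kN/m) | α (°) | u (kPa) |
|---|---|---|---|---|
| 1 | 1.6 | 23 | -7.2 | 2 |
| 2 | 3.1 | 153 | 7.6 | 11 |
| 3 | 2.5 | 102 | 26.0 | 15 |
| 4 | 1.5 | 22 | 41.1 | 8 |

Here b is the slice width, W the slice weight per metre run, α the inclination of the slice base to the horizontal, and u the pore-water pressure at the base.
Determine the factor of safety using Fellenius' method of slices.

FS = 1.90

Ordinary method of slices: FS = Σ[c'·Δl_i + (W_i cosα_i − u_i·Δl_i)·tanφ'] / Σ W_i sinα_i, with Δl_i = b_i / cosα_i.
Slice 1: Δl = 1.6/cos(-7.2°) = 1.613 m; N'_1 = 23·cos(-7.2°) − 2·1.613 = 19.6; c'Δl = 8.55; W sinα = -2.9
Slice 2: Δl = 3.1/cos7.6° = 3.127 m; N'_2 = 153·cos7.6° − 11·3.127 = 117.3; c'Δl = 16.58; W sinα = 20.2
Slice 3: Δl = 2.5/cos26.0° = 2.782 m; N'_3 = 102·cos26.0° − 15·2.782 = 50.0; c'Δl = 14.74; W sinα = 44.7
Slice 4: Δl = 1.5/cos41.1° = 1.991 m; N'_4 = 22·cos41.1° − 8·1.991 = 0.7; c'Δl = 10.55; W sinα = 14.5
Σc'Δl = 50.4 kN/m; ΣN' = 187.5 kN/m; ΣW sinα = 76.5 kN/m
Resisting = 50.4 + 187.5·tan26.8° = 50.4 + 94.7 = 145.1 kN/m
FS = 145.1 / 76.5 = 1.896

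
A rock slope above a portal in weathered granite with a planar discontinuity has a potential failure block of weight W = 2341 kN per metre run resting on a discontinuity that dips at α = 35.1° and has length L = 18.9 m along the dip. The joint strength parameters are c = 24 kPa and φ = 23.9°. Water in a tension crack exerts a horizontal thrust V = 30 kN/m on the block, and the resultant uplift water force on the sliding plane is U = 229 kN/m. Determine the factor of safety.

FS = 0.87

Resolving the block weight along and normal to the plane and applying the Mohr–Coulomb strength on the joint:
N' = W cosα − U − V sinα = 2341·cos35.1° − 229 − 30·sin35.1° = 1669.0 kN/m
Driving force T = W sinα + V cosα = 2341·sin35.1° + 30·cos35.1° = 1370.6 kN/m
Resisting force R = c·L + N'·tanφ = 24·18.9 + 1669.0·tan23.9° = 453.6 + 739.6 = 1193.2 kN/m
FS = R / T = 1193.2 / 1370.6 = 0.871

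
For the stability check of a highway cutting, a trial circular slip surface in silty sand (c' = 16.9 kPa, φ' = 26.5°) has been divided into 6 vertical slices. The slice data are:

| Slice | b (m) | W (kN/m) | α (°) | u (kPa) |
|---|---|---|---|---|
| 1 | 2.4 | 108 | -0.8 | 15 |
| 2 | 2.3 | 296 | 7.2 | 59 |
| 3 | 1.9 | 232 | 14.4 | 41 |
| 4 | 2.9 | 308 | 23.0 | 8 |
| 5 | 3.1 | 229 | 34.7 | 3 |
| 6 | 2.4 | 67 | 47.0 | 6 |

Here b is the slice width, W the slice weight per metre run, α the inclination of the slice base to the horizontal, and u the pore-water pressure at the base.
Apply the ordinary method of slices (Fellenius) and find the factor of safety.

Ordinary method of slices: FS = Σ[c'·Δl_i + (W_i cosα_i − u_i·Δl_i)·tanφ'] / Σ W_i sinα_i, with Δl_i = b_i / cosα_i.
Slice 1: Δl = 2.4/cos(-0.8°) = 2.400 m; N'_1 = 108·cos(-0.8°) − 15·2.400 = 72.0; c'Δl = 40.56; W sinα = -1.5
Slice 2: Δl = 2.3/cos7.2° = 2.318 m; N'_2 = 296·cos7.2° − 59·2.318 = 156.9; c'Δl = 39.18; W sinα = 37.1
Slice 3: Δl = 1.9/cos14.4° = 1.962 m; N'_3 = 232·cos14.4° − 41·1.962 = 144.3; c'Δl = 33.15; W sinα = 57.7
Slice 4: Δl = 2.9/cos23.0° = 3.150 m; N'_4 = 308·cos23.0° − 8·3.150 = 258.3; c'Δl = 53.24; W sinα = 120.3
Slice 5: Δl = 3.1/cos34.7° = 3.771 m; N'_5 = 229·cos34.7° − 3·3.771 = 177.0; c'Δl = 63.72; W sinα = 130.4
Slice 6: Δl = 2.4/cos47.0° = 3.519 m; N'_6 = 67·cos47.0° − 6·3.519 = 24.6; c'Δl = 59.47; W sinα = 49.0
Σc'Δl = 289.3 kN/m; ΣN' = 833.0 kN/m; ΣW sinα = 393.0 kN/m
Resisting = 289.3 + 833.0·tan26.5° = 289.3 + 415.3 = 704.7 kN/m
FS = 704.7 / 393.0 = 1.793

FS = 1.79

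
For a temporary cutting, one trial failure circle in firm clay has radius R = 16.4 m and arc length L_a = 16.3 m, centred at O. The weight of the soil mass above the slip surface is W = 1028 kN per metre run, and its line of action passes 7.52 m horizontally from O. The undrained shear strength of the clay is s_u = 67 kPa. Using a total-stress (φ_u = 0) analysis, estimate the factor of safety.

Taking moments about the centre O, the resisting moment is provided by the undrained shear strength acting along the arc:
M_R = s_u·L_a·R = 67·16.30·16.4 = 17910.4 kN·m/m
M_D = W·d = 1028·7.52 = 7730.6 kN·m/m
FS = M_R / M_D = 17910.4 / 7730.6 = 2.317

FS = 2.32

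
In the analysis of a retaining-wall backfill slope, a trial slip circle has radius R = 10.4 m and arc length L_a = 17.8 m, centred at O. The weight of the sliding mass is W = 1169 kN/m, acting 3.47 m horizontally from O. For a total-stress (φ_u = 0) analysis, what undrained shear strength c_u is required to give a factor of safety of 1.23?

FS = c_u·L_a·R / (W·d), so c_u = FS·W·d / (L_a·R).
c_u = 1.23·1169·3.47 / (17.80·10.4) = 4989.4 / 185.12 = 26.95 kPa

c_u = 27.0 kPa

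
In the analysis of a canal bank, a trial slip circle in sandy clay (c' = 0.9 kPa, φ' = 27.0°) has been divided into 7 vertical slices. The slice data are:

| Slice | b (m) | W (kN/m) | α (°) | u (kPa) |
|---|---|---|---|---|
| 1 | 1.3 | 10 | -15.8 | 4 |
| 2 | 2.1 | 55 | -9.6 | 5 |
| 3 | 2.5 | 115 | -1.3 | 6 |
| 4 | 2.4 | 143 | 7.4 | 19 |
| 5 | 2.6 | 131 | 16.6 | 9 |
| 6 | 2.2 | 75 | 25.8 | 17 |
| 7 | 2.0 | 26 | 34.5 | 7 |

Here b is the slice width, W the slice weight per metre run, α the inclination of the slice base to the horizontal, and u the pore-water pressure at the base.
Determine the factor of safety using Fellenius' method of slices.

FS = 2.32

Ordinary method of slices: FS = Σ[c'·Δl_i + (W_i cosα_i − u_i·Δl_i)·tanφ'] / Σ W_i sinα_i, with Δl_i = b_i / cosα_i.
Slice 1: Δl = 1.3/cos(-15.8°) = 1.351 m; N'_1 = 10·cos(-15.8°) − 4·1.351 = 4.2; c'Δl = 1.22; W sinα = -2.7
Slice 2: Δl = 2.1/cos(-9.6°) = 2.130 m; N'_2 = 55·cos(-9.6°) − 5·2.130 = 43.6; c'Δl = 1.92; W sinα = -9.2
Slice 3: Δl = 2.5/cos(-1.3°) = 2.501 m; N'_3 = 115·cos(-1.3°) − 6·2.501 = 100.0; c'Δl = 2.25; W sinα = -2.6
Slice 4: Δl = 2.4/cos7.4° = 2.420 m; N'_4 = 143·cos7.4° − 19·2.420 = 95.8; c'Δl = 2.18; W sinα = 18.4
Slice 5: Δl = 2.6/cos16.6° = 2.713 m; N'_5 = 131·cos16.6° − 9·2.713 = 101.1; c'Δl = 2.44; W sinα = 37.4
Slice 6: Δl = 2.2/cos25.8° = 2.444 m; N'_6 = 75·cos25.8° − 17·2.444 = 26.0; c'Δl = 2.20; W sinα = 32.6
Slice 7: Δl = 2.0/cos34.5° = 2.427 m; N'_7 = 26·cos34.5° − 7·2.427 = 4.4; c'Δl = 2.18; W sinα = 14.7
Σc'Δl = 14.4 kN/m; ΣN' = 375.1 kN/m; ΣW sinα = 88.7 kN/m
Resisting = 14.4 + 375.1·tan27.0° = 14.4 + 191.1 = 205.5 kN/m
FS = 205.5 / 88.7 = 2.317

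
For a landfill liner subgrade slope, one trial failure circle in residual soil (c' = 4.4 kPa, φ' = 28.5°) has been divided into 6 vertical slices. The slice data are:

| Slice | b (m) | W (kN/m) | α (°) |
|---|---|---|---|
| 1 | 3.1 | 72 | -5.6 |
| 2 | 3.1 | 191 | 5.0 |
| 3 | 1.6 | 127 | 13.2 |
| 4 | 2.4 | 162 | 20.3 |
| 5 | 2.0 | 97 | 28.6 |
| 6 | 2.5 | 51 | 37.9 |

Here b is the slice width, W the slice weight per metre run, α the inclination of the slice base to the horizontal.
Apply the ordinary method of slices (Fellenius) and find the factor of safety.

Ordinary method of slices: FS = Σ[c'·Δl_i + (W_i cosα_i)·tanφ'] / Σ W_i sinα_i, with Δl_i = b_i / cosα_i.
Slice 1: Δl = 3.1/cos(-5.6°) = 3.115 m; N'_1 = 72·cos(-5.6°) = 71.7; c'Δl = 13.71; W sinα = -7.0
Slice 2: Δl = 3.1/cos5.0° = 3.112 m; N'_2 = 191·cos5.0° = 190.3; c'Δl = 13.69; W sinα = 16.6
Slice 3: Δl = 1.6/cos13.2° = 1.643 m; N'_3 = 127·cos13.2° = 123.6; c'Δl = 7.23; W sinα = 29.0
Slice 4: Δl = 2.4/cos20.3° = 2.559 m; N'_4 = 162·cos20.3° = 151.9; c'Δl = 11.26; W sinα = 56.2
Slice 5: Δl = 2.0/cos28.6° = 2.278 m; N'_5 = 97·cos28.6° = 85.2; c'Δl = 10.02; W sinα = 46.4
Slice 6: Δl = 2.5/cos37.9° = 3.168 m; N'_6 = 51·cos37.9° = 40.2; c'Δl = 13.94; W sinα = 31.3
Σc'Δl = 69.9 kN/m; ΣN' = 662.9 kN/m; ΣW sinα = 172.6 kN/m
Resisting = 69.9 + 662.9·tan28.5° = 69.9 + 359.9 = 429.8 kN/m
FS = 429.8 / 172.6 = 2.490

FS = 2.49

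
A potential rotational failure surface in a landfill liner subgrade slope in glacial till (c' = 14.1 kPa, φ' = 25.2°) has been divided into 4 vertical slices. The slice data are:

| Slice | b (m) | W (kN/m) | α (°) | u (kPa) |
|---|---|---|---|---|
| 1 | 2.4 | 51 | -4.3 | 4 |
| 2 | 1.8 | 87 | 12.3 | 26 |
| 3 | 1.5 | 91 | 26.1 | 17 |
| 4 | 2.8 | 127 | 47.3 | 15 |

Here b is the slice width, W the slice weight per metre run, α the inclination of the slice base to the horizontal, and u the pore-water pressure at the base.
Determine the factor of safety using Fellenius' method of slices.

Ordinary method of slices: FS = Σ[c'·Δl_i + (W_i cosα_i − u_i·Δl_i)·tanφ'] / Σ W_i sinα_i, with Δl_i = b_i / cosα_i.
Slice 1: Δl = 2.4/cos(-4.3°) = 2.407 m; N'_1 = 51·cos(-4.3°) − 4·2.407 = 41.2; c'Δl = 33.94; W sinα = -3.8
Slice 2: Δl = 1.8/cos12.3° = 1.842 m; N'_2 = 87·cos12.3° − 26·1.842 = 37.1; c'Δl = 25.98; W sinα = 18.5
Slice 3: Δl = 1.5/cos26.1° = 1.670 m; N'_3 = 91·cos26.1° − 17·1.670 = 53.3; c'Δl = 23.55; W sinα = 40.0
Slice 4: Δl = 2.8/cos47.3° = 4.129 m; N'_4 = 127·cos47.3° − 15·4.129 = 24.2; c'Δl = 58.22; W sinα = 93.3
Σc'Δl = 141.7 kN/m; ΣN' = 155.9 kN/m; ΣW sinα = 148.1 kN/m
Resisting = 141.7 + 155.9·tan25.2° = 141.7 + 73.3 = 215.0 kN/m
FS = 215.0 / 148.1 = 1.452

FS = 1.45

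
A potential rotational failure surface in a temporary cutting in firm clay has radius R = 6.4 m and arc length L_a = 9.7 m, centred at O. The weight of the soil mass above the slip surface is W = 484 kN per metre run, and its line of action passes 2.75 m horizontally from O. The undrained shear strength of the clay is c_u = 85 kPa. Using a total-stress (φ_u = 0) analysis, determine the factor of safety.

FS = 3.96

Taking moments about the centre O, the resisting moment is provided by the undrained shear strength acting along the arc:
M_R = c_u·L_a·R = 85·9.70·6.4 = 5276.8 kN·m/m
M_D = W·d = 484·2.75 = 1331.0 kN·m/m
FS = M_R / M_D = 5276.8 / 1331.0 = 3.965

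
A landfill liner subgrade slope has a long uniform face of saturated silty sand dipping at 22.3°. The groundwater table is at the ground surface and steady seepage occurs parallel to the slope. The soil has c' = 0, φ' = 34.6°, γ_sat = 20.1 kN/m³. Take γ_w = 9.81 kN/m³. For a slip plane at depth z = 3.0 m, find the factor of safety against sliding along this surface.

With seepage parallel to the slope and the water table at the surface, the effective normal stress on the slip plane uses the buoyant unit weight γ' = γ_sat − γ_w while the driving shear stress uses γ_sat:
FS = [c' + γ' z cos²β tanφ'] / [γ_sat z sinβ cosβ]
(For c' = 0 this reduces to FS = (γ'/γ_sat)·tanφ'/tanβ.)
γ' = 20.1 − 9.81 = 10.29 kN/m³
Numerator = 0.0 + 10.29·3.0·cos²22.3°·tan34.6° = 0.0 + 10.29·3.0·0.8560·0.6899 = 18.229 kPa
Denominator = 20.1·3.0·sin22.3°·cos22.3° = 20.1·3.0·0.3795·0.9252 = 21.170 kPa
FS = 18.229 / 21.170 = 0.861

FS = 0.86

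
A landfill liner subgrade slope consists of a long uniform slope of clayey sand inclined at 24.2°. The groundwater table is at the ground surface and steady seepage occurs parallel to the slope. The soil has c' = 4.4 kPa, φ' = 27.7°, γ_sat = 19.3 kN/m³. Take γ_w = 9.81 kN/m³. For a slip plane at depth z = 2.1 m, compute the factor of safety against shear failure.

FS = 0.86

With seepage parallel to the slope and the water table at the surface, the effective normal stress on the slip plane uses the buoyant unit weight γ' = γ_sat − γ_w while the driving shear stress uses γ_sat:
FS = [c' + γ' z cos²β tanφ'] / [γ_sat z sinβ cosβ]
γ' = 19.3 − 9.81 = 9.49 kN/m³
Numerator = 4.4 + 9.49·2.1·cos²24.2°·tan27.7° = 4.4 + 9.49·2.1·0.8320·0.5250 = 13.105 kPa
Denominator = 19.3·2.1·sin24.2°·cos24.2° = 19.3·2.1·0.4099·0.9121 = 15.154 kPa
FS = 13.105 / 15.154 = 0.865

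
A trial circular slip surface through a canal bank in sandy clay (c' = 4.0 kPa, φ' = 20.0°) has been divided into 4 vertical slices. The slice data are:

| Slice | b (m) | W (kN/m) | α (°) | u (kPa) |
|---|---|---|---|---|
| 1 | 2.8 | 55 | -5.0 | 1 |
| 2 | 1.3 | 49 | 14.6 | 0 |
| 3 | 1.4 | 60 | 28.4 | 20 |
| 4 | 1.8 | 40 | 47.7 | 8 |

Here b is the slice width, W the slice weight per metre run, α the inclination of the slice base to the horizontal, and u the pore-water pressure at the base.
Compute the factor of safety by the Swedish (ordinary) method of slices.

FS = 1.21

Ordinary method of slices: FS = Σ[c'·Δl_i + (W_i cosα_i − u_i·Δl_i)·tanφ'] / Σ W_i sinα_i, with Δl_i = b_i / cosα_i.
Slice 1: Δl = 2.8/cos(-5.0°) = 2.811 m; N'_1 = 55·cos(-5.0°) − 1·2.811 = 52.0; c'Δl = 11.24; W sinα = -4.8
Slice 2: Δl = 1.3/cos14.6° = 1.343 m; N'_2 = 49·cos14.6° − 0·1.343 = 47.4; c'Δl = 5.37; W sinα = 12.4
Slice 3: Δl = 1.4/cos28.4° = 1.592 m; N'_3 = 60·cos28.4° − 20·1.592 = 20.9; c'Δl = 6.37; W sinα = 28.5
Slice 4: Δl = 1.8/cos47.7° = 2.675 m; N'_4 = 40·cos47.7° − 8·2.675 = 5.5; c'Δl = 10.70; W sinα = 29.6
Σc'Δl = 33.7 kN/m; ΣN' = 125.9 kN/m; ΣW sinα = 65.7 kN/m
Resisting = 33.7 + 125.9·tan20.0° = 33.7 + 45.8 = 79.5 kN/m
FS = 79.5 / 65.7 = 1.210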